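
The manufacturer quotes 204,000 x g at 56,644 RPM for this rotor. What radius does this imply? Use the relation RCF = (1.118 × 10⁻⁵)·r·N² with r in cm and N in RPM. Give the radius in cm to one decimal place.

r ≈ 5.7 cm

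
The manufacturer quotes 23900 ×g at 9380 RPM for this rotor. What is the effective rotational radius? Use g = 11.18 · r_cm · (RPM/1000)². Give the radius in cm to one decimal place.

23900 = 11.18 × r × (9.38)²
r = 23900 / (11.18 × 87.9844) = 23900 / 983.6656 ≈ 24.297 cm

24.3 cm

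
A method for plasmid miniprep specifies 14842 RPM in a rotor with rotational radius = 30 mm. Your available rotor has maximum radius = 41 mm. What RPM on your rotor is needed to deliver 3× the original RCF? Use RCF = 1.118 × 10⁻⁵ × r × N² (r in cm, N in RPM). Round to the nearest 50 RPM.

22000 RPM

Original rotor: r = 30 mm = 3.0 cm
RCF_original = 1.118 × 10⁻⁵ × 3 × (14842)² = 1.118 × 10⁻⁵ × 3 × 220,284,964 ≈ 7,388.4 × g
Target RCF = 3 × 7,388.4 ≈ 22,165.2 × g
Your rotor: r = 41 mm = 4.1 cm
22,165.2 = 1.118 × 10⁻⁵ × 4.1 × N²
N² = 22,165.2 / (4.5838 × 10⁻⁵) = 483,555,129
N ≈ √483,555,129 ≈ 21,989.9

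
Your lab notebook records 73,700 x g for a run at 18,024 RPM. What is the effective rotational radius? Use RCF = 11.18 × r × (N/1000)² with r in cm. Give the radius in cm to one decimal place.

r ≈ 20.3 cm

73700 = 11.18 × r × (18.024)²
r = 73700 / (11.18 × 324.864576) = 73700 / 3631.986 ≈ 20.292 cm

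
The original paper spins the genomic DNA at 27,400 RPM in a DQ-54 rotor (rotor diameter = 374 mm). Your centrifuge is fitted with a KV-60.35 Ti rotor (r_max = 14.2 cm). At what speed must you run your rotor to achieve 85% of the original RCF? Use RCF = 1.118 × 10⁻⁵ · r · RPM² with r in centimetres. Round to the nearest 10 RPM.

Original rotor: r = 374 mm / 2 = 187 mm = 18.7 cm
RCF_original = 1.118 × 10⁻⁵ × 18.7 × (27400)² = 1.118 × 10⁻⁵ × 18.7 × 750,760,000 ≈ 156,958.4 × g
Target RCF = 0.85 × 156,958.4 ≈ 133,414.6 × g
133,414.6 = 1.118 × 10⁻⁵ × 14.2 × N²
N² = 133,414.6 / (15.8756 × 10⁻⁵) = 840,375,167
N ≈ √840,375,167 ≈ 28,989.2

≈ 28990 RPM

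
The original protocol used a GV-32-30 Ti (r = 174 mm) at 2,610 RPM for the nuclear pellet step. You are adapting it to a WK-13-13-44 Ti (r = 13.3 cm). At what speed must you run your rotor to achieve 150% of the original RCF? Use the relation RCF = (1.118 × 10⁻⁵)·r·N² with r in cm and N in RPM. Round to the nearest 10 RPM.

≈ 3660 RPM

Original rotor: r = 174 mm = 17.4 cm
RCF_original = 1.118 × 10⁻⁵ × 17.4 × (2610)² = 1.118 × 10⁻⁵ × 17.4 × 6,812,100 ≈ 1,325.2 × g
Target RCF = 1.5 × 1,325.2 ≈ 1,987.8 × g
1,987.8 = 1.118 × 10⁻⁵ × 13.3 × N²
N² = 1,987.8 / (14.8694 × 10⁻⁵) = 13,368,394
N ≈ √13,368,394 ≈ 3,656.3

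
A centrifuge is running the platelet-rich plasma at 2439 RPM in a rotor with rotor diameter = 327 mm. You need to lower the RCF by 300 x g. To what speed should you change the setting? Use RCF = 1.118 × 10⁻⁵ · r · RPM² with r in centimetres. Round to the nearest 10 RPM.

≈ 2080 RPM

r = 327 mm / 2 = 163.5 mm = 16.35 cm
Current RCF = 1.118 × 10⁻⁵ × 16.35 × (2439)² = 1.118 × 10⁻⁵ × 16.35 × 5,948,721 ≈ 1,087.4 × g
Target RCF = 1,087.4 − 300 = 787.4 × g
N² = 787.4 / (18.2793 × 10⁻⁵) = 4,307,605
N ≈ √4,307,605 ≈ 2,075.5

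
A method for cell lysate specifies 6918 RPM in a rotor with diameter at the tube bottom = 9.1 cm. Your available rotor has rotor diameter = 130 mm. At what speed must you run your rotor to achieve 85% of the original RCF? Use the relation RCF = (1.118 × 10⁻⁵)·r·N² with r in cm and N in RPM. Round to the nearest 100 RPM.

Original rotor: r = 9.1 / 2 = 4.55 cm
RCF = 1.118 × 10⁻⁵ × r × N²
RCF_original = 1.118 × 10⁻⁵ × 4.55 × (6918)² = 1.118 × 10⁻⁵ × 4.55 × 47,858,724 ≈ 2,434.5 × g
Target RCF = 0.85 × 2,434.5 ≈ 2,069.3 × g
Your rotor: r = 130 mm / 2 = 65 mm = 6.5 cm
2,069.3 = 1.118 × 10⁻⁵ × 6.5 × N²
N² = 2,069.3 / (7.267 × 10⁻⁵) = 28,475,299
N ≈ √28,475,299 ≈ 5,336.2

≈ 5300 RPM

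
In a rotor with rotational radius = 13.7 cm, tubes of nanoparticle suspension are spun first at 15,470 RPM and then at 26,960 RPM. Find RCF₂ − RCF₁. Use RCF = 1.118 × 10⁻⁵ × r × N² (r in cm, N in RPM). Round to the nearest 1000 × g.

≈ 75000 x g

RCF₁ = 1.118 × 10⁻⁵ × 13.7 × (15470)² = 1.118 × 10⁻⁵ × 13.7 × 239,320,900 ≈ 36,655.8 × g
RCF₂ = 1.118 × 10⁻⁵ × 13.7 × (26960)² = 1.118 × 10⁻⁵ × 13.7 × 726,841,600 ≈ 111,327.4 × g
Increase = 111,327.4 − 36,655.8 = 74,671.6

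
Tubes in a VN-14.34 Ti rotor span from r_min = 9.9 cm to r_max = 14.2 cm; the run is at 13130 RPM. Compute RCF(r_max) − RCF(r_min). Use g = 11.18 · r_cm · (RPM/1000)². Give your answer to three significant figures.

8290 × g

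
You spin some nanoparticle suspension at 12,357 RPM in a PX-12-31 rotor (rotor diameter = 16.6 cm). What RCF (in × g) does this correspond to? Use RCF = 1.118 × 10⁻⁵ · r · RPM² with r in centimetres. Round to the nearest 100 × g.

RCF ≈ 14200 × g

r = 16.6 / 2 = 8.3 cm
RCF = 1.118 × 10⁻⁵ × 8.3 × (12357)² = 1.118 × 10⁻⁵ × 8.3 × 152,695,449 ≈ 14,169.2 × g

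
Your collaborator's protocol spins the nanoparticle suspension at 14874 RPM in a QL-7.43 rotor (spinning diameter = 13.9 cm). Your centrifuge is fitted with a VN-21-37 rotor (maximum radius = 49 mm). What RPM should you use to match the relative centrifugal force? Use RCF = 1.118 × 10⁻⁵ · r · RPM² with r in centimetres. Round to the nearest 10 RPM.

Original rotor: r = 13.9 / 2 = 6.95 cm
RCF = 1.118 × 10⁻⁵ × r × N²
RCF_original = 1.118 × 10⁻⁵ × 6.95 × (14874)² = 1.118 × 10⁻⁵ × 6.95 × 221,235,876 ≈ 17,190.2 × g
Your rotor: r = 49 mm = 4.9 cm
17,190.2 = 1.118 × 10⁻⁵ × 4.9 × N²
N² = 17,190.2 / (5.4782 × 10⁻⁵) = 313,792,852
N ≈ √313,792,852 ≈ 17,714.2

≈ 17710 RPM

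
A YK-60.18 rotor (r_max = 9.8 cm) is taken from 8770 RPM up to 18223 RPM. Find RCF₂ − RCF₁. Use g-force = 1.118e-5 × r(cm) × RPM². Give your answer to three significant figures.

≈ 28000 ×g

RCF₁ = 1.118 × 10⁻⁵ × 9.8 × (8770)² = 1.118 × 10⁻⁵ × 9.8 × 76,912,900 ≈ 8,426.9 × g
RCF₂ = 1.118 × 10⁻⁵ × 9.8 × (18223)² = 1.118 × 10⁻⁵ × 9.8 × 332,077,729 ≈ 36,383.8 × g
Increase = 36,383.8 − 8,426.9 = 27,956.9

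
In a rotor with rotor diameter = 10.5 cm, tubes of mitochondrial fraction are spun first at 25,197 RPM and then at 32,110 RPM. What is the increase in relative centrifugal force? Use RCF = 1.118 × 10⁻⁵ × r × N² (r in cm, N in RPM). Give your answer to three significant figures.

≈ 23300 g

r = 10.5 / 2 = 5.25 cm
RCF₁ = 1.118 × 10⁻⁵ × 5.25 × (25197)² = 1.118 × 10⁻⁵ × 5.25 × 634,888,809 ≈ 37,264.8 × g
RCF₂ = 1.118 × 10⁻⁵ × 5.25 × (32110)² = 1.118 × 10⁻⁵ × 5.25 × 1,031,052,100 ≈ 60,517.6 × g
Increase = 60,517.6 − 37,264.8 = 23,252.8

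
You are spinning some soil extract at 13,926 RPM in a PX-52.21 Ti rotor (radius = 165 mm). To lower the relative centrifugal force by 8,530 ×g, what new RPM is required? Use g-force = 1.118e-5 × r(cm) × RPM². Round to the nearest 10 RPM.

r = 165 mm = 16.5 cm
Current RCF = 1.118 × 10⁻⁵ × 16.5 × (13926)² = 1.118 × 10⁻⁵ × 16.5 × 193,933,476 ≈ 35,774.9 × g
Target RCF = 35,774.9 − 8,530 = 27,244.9 × g
N² = 27,244.9 / (18.447 × 10⁻⁵) = 147,692,850
N ≈ √147,692,850 ≈ 12,152.9

≈ 12150 RPM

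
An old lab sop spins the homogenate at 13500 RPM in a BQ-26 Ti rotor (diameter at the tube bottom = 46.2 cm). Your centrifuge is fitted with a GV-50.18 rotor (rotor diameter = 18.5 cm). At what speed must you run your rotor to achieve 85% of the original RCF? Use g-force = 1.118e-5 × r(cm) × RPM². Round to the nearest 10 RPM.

Original rotor: r = 46.2 / 2 = 23.1 cm
RCF_original = 1.118 × 10⁻⁵ × 23.1 × (13500)² = 1.118 × 10⁻⁵ × 23.1 × 182,250,000 ≈ 47,067.5 × g
Target RCF = 0.85 × 47,067.5 ≈ 40,007.4 × g
Your rotor: r = 18.5 / 2 = 9.25 cm
40,007.4 = 1.118 × 10⁻⁵ × 9.25 × N²
N² = 40,007.4 / (10.3415 × 10⁻⁵) = 386,862,641
N ≈ √386,862,641 ≈ 19,668.8

19670 RPM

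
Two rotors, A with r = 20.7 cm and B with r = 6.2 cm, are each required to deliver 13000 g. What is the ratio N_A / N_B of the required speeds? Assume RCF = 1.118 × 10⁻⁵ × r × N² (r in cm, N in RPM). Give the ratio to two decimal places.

0.55

At fixed RCF, N ∝ 1/√r, so N_A/N_B = √(r_B/r_A) = √(6.2/20.7) = √0.299517 = 0.5473.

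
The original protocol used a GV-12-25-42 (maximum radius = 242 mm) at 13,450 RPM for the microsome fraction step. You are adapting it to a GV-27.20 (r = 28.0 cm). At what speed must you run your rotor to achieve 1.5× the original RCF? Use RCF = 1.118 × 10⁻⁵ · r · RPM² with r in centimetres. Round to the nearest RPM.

15314 RPM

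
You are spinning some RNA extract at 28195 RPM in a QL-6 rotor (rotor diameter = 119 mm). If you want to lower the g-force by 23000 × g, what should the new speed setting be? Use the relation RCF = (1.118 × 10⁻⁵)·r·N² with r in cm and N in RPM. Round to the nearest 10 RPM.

r = 119 mm / 2 = 59.5 mm = 5.95 cm
Current RCF = 1.118 × 10⁻⁵ × 5.95 × (28195)² = 1.118 × 10⁻⁵ × 5.95 × 794,958,025 ≈ 52,881.4 × g
Target RCF = 52,881.4 − 23,000 = 29,881.4 × g
N² = 29,881.4 / (6.6521 × 10⁻⁵) = 449,202,507
N ≈ √449,202,507 ≈ 21,194.4

≈ 21190 RPM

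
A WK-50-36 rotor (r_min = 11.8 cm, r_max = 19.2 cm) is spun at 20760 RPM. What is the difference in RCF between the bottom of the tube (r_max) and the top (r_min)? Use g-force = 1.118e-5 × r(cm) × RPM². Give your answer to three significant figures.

≈ 35700 × g

RCF_max = 1.118 × 10⁻⁵ × 19.2 × (20760)² = 1.118 × 10⁻⁵ × 19.2 × 430,977,600 ≈ 92,511.9 × g
RCF_min = 1.118 × 10⁻⁵ × 11.8 × (20760)² = 1.118 × 10⁻⁵ × 11.8 × 430,977,600 ≈ 56,856.3 × g
ΔRCF = 92,511.9 − 56,856.3 = 35,655.6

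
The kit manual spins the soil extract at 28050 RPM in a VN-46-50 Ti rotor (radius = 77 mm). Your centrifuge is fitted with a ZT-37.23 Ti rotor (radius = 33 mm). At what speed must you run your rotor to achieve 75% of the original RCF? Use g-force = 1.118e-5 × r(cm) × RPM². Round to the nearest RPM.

37107 RPM

Original rotor: r = 77 mm = 7.7 cm
RCF_original = 1.118 × 10⁻⁵ × 7.7 × (28050)² = 1.118 × 10⁻⁵ × 7.7 × 786,802,500 ≈ 67,732.7 × g
Target RCF = 0.75 × 67,732.7 ≈ 50,799.5 × g
Your rotor: r = 33 mm = 3.3 cm
50,799.5 = 1.118 × 10⁻⁵ × 3.3 × N²
N² = 50,799.5 / (3.6894 × 10⁻⁵) = 1,376,904,104
N ≈ √1,376,904,104 ≈ 37,106.7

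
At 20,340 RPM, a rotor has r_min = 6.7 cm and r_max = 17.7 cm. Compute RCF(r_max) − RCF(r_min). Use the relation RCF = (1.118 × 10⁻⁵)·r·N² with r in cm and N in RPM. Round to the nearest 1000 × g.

ΔRCF ≈ 51000 × g

RCF_max = 1.118 × 10⁻⁵ × 17.7 × (20340)² = 1.118 × 10⁻⁵ × 17.7 × 413,715,600 ≈ 81,868.5 × g
RCF_min = 1.118 × 10⁻⁵ × 6.7 × (20340)² = 1.118 × 10⁻⁵ × 6.7 × 413,715,600 ≈ 30,989.8 × g
ΔRCF = 81,868.5 − 30,989.8 = 50,878.7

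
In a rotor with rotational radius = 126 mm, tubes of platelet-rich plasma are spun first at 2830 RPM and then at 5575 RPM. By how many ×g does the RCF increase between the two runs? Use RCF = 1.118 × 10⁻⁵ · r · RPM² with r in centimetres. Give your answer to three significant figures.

r = 126 mm = 12.6 cm
RCF₁ = 1.118 × 10⁻⁵ × 12.6 × (2830)² = 1.118 × 10⁻⁵ × 12.6 × 8,008,900 ≈ 1,128.2 × g
RCF₂ = 1.118 × 10⁻⁵ × 12.6 × (5575)² = 1.118 × 10⁻⁵ × 12.6 × 31,080,625 ≈ 4,378.3 × g
Increase = 4,378.3 − 1,128.2 = 3,250.1

3250 ×g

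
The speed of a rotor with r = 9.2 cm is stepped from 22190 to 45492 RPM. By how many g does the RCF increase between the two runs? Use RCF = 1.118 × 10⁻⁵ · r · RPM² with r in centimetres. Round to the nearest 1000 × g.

≈ 162000 g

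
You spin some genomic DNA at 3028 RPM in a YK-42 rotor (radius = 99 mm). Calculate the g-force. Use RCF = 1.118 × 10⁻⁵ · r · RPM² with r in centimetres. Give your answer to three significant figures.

r = 99 mm = 9.9 cm
RCF = 1.118 × 10⁻⁵ × 9.9 × (3028)² = 1.118 × 10⁻⁵ × 9.9 × 9,168,784 ≈ 1,014.8 × g

1010 g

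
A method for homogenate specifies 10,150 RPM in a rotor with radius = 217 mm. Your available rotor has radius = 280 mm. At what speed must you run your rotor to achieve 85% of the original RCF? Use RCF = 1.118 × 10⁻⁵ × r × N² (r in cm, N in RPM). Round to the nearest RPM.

8238 RPM

Original rotor: r = 217 mm = 21.7 cm
RCF_original = 1.118 × 10⁻⁵ × 21.7 × (10150)² = 1.118 × 10⁻⁵ × 21.7 × 103,022,500 ≈ 24,993.9 × g
Target RCF = 0.85 × 24,993.9 ≈ 21,244.8 × g
Your rotor: r = 280 mm = 28.0 cm
21,244.8 = 1.118 × 10⁻⁵ × 28 × N²
N² = 21,244.8 / (31.304 × 10⁻⁵) = 67,866,087
N ≈ √67,866,087 ≈ 8,238.1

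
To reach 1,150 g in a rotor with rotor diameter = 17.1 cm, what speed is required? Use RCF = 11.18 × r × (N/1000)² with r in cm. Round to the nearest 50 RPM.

N ≈ 3450 RPM

r = 17.1 / 2 = 8.55 cm
1,150 = 11.18 × 8.55 × (N/1000)²
(N/1000)² = 1,150 / 95.589 = 12.03067
N = 1000 × √12.03067 ≈ 3,468.5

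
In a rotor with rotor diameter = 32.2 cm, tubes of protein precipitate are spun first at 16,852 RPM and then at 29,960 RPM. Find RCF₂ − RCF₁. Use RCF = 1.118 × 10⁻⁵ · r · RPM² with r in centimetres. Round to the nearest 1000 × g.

r = 32.2 / 2 = 16.1 cm
RCF₁ = 1.118 × 10⁻⁵ × 16.1 × (16852)² = 1.118 × 10⁻⁵ × 16.1 × 283,989,904 ≈ 51,117.6 × g
RCF₂ = 1.118 × 10⁻⁵ × 16.1 × (29960)² = 1.118 × 10⁻⁵ × 16.1 × 897,601,600 ≈ 161,566.5 × g
Increase = 161,566.5 − 51,117.6 = 110,448.9

≈ 110000 g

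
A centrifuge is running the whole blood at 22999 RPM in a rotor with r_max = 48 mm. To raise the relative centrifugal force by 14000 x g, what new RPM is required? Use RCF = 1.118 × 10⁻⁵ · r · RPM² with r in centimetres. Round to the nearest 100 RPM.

≈ 28100 RPM

r = 48 mm = 4.8 cm
Current RCF = 1.118 × 10⁻⁵ × 4.8 × (22999)² = 1.118 × 10⁻⁵ × 4.8 × 528,954,001 ≈ 28,385.8 × g
Target RCF = 28,385.8 + 14,000 = 42,385.8 × g
N² = 42,385.8 / (5.3664 × 10⁻⁵) = 789,836,762
N ≈ √789,836,762 ≈ 28,104.0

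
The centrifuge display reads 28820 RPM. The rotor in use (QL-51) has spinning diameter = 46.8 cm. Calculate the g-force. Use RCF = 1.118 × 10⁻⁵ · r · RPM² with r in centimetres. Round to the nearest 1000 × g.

217000 x g

r = 46.8 / 2 = 23.4 cm
RCF = 1.118 × 10⁻⁵ × r × N²
RCF = 1.118 × 10⁻⁵ × 23.4 × (28820)² = 1.118 × 10⁻⁵ × 23.4 × 830,592,400 ≈ 217,292.9 × g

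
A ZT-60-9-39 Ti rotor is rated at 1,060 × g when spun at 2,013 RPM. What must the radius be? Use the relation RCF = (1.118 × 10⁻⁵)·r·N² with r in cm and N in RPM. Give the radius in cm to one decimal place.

23.4 cm

1060 = 1.118 × 10⁻⁵ × r × (2013)²
r = 1060 / (1.118 × 10⁻⁵ × 4,052,169) = 1060 / 45.30325 ≈ 23.398 cm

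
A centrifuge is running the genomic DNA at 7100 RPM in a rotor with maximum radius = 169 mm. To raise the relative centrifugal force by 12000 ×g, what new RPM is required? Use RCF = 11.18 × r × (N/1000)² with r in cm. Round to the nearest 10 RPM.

10670 RPM

r = 169 mm = 16.9 cm
Current RCF = 11.18 × 16.9 × (7.1)² = 11.18 × 16.9 × 50.41 ≈ 9,524.6 × g
Target RCF = 9,524.6 + 12,000 = 21,524.6 × g
(N/1000)² = 21,524.6 / 188.942 = 113.9217
N = 1000 × √113.9217 ≈ 10,673.4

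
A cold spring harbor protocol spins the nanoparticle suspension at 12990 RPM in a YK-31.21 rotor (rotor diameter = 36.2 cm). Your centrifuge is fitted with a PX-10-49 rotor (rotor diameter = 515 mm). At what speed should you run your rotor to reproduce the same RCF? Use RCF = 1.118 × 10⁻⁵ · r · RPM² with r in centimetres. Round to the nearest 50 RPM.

≈ 10900 RPM

Original rotor: r = 36.2 / 2 = 18.1 cm
RCF_original = 1.118 × 10⁻⁵ × 18.1 × (12990)² = 1.118 × 10⁻⁵ × 18.1 × 168,740,100 ≈ 34,145.9 × g
Your rotor: r = 515 mm / 2 = 257.5 mm = 25.75 cm
34,145.9 = 1.118 × 10⁻⁵ × 25.75 × N²
N² = 34,145.9 / (28.7885 × 10⁻⁵) = 118,609,514
N ≈ √118,609,514 ≈ 10,890.8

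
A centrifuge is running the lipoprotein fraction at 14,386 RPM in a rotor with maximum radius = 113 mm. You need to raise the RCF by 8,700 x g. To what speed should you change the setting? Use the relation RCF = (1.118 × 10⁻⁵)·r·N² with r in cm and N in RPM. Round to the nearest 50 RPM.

r = 113 mm = 11.3 cm
Current RCF = 1.118 × 10⁻⁵ × 11.3 × (14386)² = 1.118 × 10⁻⁵ × 11.3 × 206,956,996 ≈ 26,145.7 × g
Target RCF = 26,145.7 + 8,700 = 34,845.7 × g
N² = 34,845.7 / (12.6334 × 10⁻⁵) = 275,822,027
N ≈ √275,822,027 ≈ 16,607.9

16600 RPM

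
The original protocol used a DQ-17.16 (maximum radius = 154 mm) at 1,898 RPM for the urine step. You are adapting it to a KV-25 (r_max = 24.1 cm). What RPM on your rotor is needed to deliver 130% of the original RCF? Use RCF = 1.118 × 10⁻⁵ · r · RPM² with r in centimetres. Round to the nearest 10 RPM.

Original rotor: r = 154 mm = 15.4 cm
RCF_original = 1.118 × 10⁻⁵ × 15.4 × (1898)² = 1.118 × 10⁻⁵ × 15.4 × 3,602,404 ≈ 620.2 × g
Target RCF = 1.3 × 620.2 ≈ 806.3 × g
806.3 = 1.118 × 10⁻⁵ × 24.1 × N²
N² = 806.3 / (26.9438 × 10⁻⁵) = 2,992,525
N ≈ √2,992,525 ≈ 1,729.9

1730 RPM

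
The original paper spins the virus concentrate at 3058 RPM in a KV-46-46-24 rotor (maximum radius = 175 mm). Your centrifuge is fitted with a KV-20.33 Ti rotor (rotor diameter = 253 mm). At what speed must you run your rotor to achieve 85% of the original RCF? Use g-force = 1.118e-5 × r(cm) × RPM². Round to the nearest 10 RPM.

Original rotor: r = 175 mm = 17.5 cm
RCF_original = 1.118 × 10⁻⁵ × 17.5 × (3058)² = 1.118 × 10⁻⁵ × 17.5 × 9,351,364 ≈ 1,829.6 × g
Target RCF = 0.85 × 1,829.6 ≈ 1,555.2 × g
Your rotor: r = 253 mm / 2 = 126.5 mm = 12.65 cm
1,555.2 = 1.118 × 10⁻⁵ × 12.65 × N²
N² = 1,555.2 / (14.1427 × 10⁻⁵) = 10,996,486
N ≈ √10,996,486 ≈ 3,316.1

≈ 3320 RPM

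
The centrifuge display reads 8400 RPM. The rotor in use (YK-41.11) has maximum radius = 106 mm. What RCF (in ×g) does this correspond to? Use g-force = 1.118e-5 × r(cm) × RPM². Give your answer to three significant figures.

8360 ×g

r = 106 mm = 10.6 cm
RCF = 1.118 × 10⁻⁵ × r × N²
RCF = 1.118 × 10⁻⁵ × 10.6 × (8400)² = 1.118 × 10⁻⁵ × 10.6 × 70,560,000 ≈ 8,361.9 × g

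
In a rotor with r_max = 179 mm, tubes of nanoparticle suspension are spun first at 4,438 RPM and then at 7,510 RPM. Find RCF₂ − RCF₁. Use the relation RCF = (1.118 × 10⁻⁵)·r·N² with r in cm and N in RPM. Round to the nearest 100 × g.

7300 g

r = 179 mm = 17.9 cm
RCF₁ = 1.118 × 10⁻⁵ × 17.9 × (4438)² = 1.118 × 10⁻⁵ × 17.9 × 19,695,844 ≈ 3,941.6 × g
RCF₂ = 1.118 × 10⁻⁵ × 17.9 × (7510)² = 1.118 × 10⁻⁵ × 17.9 × 56,400,100 ≈ 11,286.9 × g
Increase = 11,286.9 − 3,941.6 = 7,345.3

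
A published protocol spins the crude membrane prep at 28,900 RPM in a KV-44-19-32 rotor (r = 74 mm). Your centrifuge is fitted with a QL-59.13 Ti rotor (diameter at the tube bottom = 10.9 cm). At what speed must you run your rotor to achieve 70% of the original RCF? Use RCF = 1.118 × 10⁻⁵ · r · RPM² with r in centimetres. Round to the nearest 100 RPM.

28200 RPM

Original rotor: r = 74 mm = 7.4 cm
RCF_original = 1.118 × 10⁻⁵ × 7.4 × (28900)² = 1.118 × 10⁻⁵ × 7.4 × 835,210,000 ≈ 69,098.6 × g
Target RCF = 0.7 × 69,098.6 ≈ 48,369 × g
Your rotor: r = 10.9 / 2 = 5.45 cm
48,369 = 1.118 × 10⁻⁵ × 5.45 × N²
N² = 48,369 / (6.0931 × 10⁻⁵) = 793,832,368
N ≈ √793,832,368 ≈ 28,175.0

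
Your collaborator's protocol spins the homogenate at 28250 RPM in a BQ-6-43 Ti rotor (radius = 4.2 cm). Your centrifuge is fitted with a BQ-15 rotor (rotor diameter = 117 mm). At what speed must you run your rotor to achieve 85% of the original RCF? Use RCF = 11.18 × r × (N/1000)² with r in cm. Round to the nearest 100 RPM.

22100 RPM

RCF = 11.18 × r × (N/1000)²
RCF_original = 11.18 × 4.2 × (28.25)² = 11.18 × 4.2 × 798.0625 ≈ 37,473.8 × g
Target RCF = 0.85 × 37,473.8 ≈ 31,852.7 × g
Your rotor: r = 117 mm / 2 = 58.5 mm = 5.85 cm
31,852.7 = 11.18 × 5.85 × (N/1000)²
(N/1000)² = 31,852.7 / 65.403 = 487.022
N = 1000 × √487.022 ≈ 22,068.6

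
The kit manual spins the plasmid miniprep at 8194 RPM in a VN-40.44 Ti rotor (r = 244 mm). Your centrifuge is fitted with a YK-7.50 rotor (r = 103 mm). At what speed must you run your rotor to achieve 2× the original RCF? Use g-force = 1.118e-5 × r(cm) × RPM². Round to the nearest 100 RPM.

Original rotor: r = 244 mm = 24.4 cm
RCF_original = 1.118 × 10⁻⁵ × 24.4 × (8194)² = 1.118 × 10⁻⁵ × 24.4 × 67,141,636 ≈ 18,315.7 × g
Target RCF = 2 × 18,315.7 ≈ 36,631.4 × g
Your rotor: r = 103 mm = 10.3 cm
36,631.4 = 1.118 × 10⁻⁵ × 10.3 × N²
N² = 36,631.4 / (11.5154 × 10⁻⁵) = 318,107,925
N ≈ √318,107,925 ≈ 17,835.6

≈ 17800 RPM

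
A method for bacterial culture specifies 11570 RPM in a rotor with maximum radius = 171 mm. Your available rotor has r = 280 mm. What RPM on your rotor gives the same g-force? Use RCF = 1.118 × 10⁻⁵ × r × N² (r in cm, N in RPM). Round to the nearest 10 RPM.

≈ 9040 RPM

Original rotor: r = 171 mm = 17.1 cm
RCF_original = 1.118 × 10⁻⁵ × 17.1 × (11570)² = 1.118 × 10⁻⁵ × 17.1 × 133,864,900 ≈ 25,592 × g
Your rotor: r = 280 mm = 28.0 cm
25,592 = 1.118 × 10⁻⁵ × 28 × N²
N² = 25,592 / (31.304 × 10⁻⁵) = 81,753,131
N ≈ √81,753,131 ≈ 9,041.7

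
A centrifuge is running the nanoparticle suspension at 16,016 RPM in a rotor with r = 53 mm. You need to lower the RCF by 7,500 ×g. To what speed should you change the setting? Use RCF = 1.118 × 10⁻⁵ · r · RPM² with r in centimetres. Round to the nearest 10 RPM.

r = 53 mm = 5.3 cm
Current RCF = 1.118 × 10⁻⁵ × 5.3 × (16016)² = 1.118 × 10⁻⁵ × 5.3 × 256,512,256 ≈ 15,199.4 × g
Target RCF = 15,199.4 − 7,500 = 7,699.4 × g
N² = 7,699.4 / (5.9254 × 10⁻⁵) = 129,938,907
N ≈ √129,938,907 ≈ 11,399.1

11400 RPM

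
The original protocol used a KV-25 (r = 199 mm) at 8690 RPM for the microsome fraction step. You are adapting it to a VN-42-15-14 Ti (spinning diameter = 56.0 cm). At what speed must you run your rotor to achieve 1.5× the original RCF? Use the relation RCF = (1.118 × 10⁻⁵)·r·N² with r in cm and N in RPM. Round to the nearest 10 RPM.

Original rotor: r = 199 mm = 19.9 cm
RCF_original = 1.118 × 10⁻⁵ × 19.9 × (8690)² = 1.118 × 10⁻⁵ × 19.9 × 75,516,100 ≈ 16,801 × g
Target RCF = 1.5 × 16,801 ≈ 25,201.5 × g
Your rotor: r = 56.0 / 2 = 28 cm
25,201.5 = 1.118 × 10⁻⁵ × 28 × N²
N² = 25,201.5 / (31.304 × 10⁻⁵) = 80,505,686
N ≈ √80,505,686 ≈ 8,972.5

≈ 8970 RPM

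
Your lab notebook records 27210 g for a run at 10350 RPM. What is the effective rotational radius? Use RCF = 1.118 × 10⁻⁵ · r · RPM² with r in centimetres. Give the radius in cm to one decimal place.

r ≈ 22.7 cm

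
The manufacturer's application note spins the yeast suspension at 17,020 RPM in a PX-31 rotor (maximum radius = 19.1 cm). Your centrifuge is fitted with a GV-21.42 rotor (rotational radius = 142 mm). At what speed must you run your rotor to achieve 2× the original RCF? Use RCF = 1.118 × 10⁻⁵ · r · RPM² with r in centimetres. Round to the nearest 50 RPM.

≈ 27900 RPM

RCF_original = 1.118 × 10⁻⁵ × 19.1 × (17020)² = 1.118 × 10⁻⁵ × 19.1 × 289,680,400 ≈ 61,857.8 × g
Target RCF = 2 × 61,857.8 ≈ 123,715.6 × g
Your rotor: r = 142 mm = 14.2 cm
123,715.6 = 1.118 × 10⁻⁵ × 14.2 × N²
N² = 123,715.6 / (15.8756 × 10⁻⁵) = 779,281,413
N ≈ √779,281,413 ≈ 27,915.6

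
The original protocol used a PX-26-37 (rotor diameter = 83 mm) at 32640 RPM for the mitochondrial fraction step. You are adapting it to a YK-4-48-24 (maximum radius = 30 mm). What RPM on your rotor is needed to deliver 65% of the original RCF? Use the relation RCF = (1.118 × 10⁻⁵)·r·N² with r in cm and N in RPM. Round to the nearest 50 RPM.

Original rotor: r = 83 mm / 2 = 41.5 mm = 4.15 cm
RCF_original = 1.118 × 10⁻⁵ × 4.15 × (32640)² = 1.118 × 10⁻⁵ × 4.15 × 1,065,369,600 ≈ 49,430 × g
Target RCF = 0.65 × 49,430 ≈ 32,129.5 × g
Your rotor: r = 30 mm = 3.0 cm
32,129.5 = 1.118 × 10⁻⁵ × 3 × N²
N² = 32,129.5 / (3.354 × 10⁻⁵) = 957,945,736
N ≈ √957,945,736 ≈ 30,950.7

≈ 30950 RPM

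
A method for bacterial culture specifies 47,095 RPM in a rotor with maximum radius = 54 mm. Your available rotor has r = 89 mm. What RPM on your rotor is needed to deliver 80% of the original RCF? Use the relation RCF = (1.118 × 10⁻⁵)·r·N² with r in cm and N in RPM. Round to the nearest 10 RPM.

Original rotor: r = 54 mm = 5.4 cm
RCF_original = 1.118 × 10⁻⁵ × 5.4 × (47095)² = 1.118 × 10⁻⁵ × 5.4 × 2,217,939,025 ≈ 133,901.4 × g
Target RCF = 0.8 × 133,901.4 ≈ 107,121.1 × g
Your rotor: r = 89 mm = 8.9 cm
107,121.1 = 1.118 × 10⁻⁵ × 8.9 × N²
N² = 107,121.1 / (9.9502 × 10⁻⁵) = 1,076,572,330
N ≈ √1,076,572,330 ≈ 32,811.2

32810 RPM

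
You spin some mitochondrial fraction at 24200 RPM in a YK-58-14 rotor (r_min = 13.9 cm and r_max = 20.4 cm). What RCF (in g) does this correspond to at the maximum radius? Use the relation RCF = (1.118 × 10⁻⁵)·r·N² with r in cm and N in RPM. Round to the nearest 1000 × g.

Use r_max = 20.4 cm.
RCF = 1.118 × 10⁻⁵ × 20.4 × (24200)² = 1.118 × 10⁻⁵ × 20.4 × 585,640,000 ≈ 133,568.1 × g

RCF ≈ 134000 g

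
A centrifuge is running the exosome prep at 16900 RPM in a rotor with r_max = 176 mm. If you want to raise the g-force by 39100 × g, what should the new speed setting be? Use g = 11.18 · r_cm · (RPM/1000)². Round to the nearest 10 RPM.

22010 RPM

r = 176 mm = 17.6 cm
Current RCF = 11.18 × 17.6 × (16.9)² = 11.18 × 17.6 × 285.61 ≈ 56,198.9 × g
Target RCF = 56,198.9 + 39,100 = 95,298.9 × g
(N/1000)² = 95,298.9 / 196.768 = 484.3211
N = 1000 × √484.3211 ≈ 22,007.3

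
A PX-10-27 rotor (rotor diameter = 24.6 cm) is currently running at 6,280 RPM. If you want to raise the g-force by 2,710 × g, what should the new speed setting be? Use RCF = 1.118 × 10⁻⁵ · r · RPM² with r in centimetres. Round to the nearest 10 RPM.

r = 24.6 / 2 = 12.3 cm
Current RCF = 1.118 × 10⁻⁵ × 12.3 × (6280)² = 1.118 × 10⁻⁵ × 12.3 × 39,438,400 ≈ 5,423.3 × g
Target RCF = 5,423.3 + 2,710 = 8,133.3 × g
N² = 8,133.3 / (13.7514 × 10⁻⁵) = 59,145,251
N ≈ √59,145,251 ≈ 7,690.6

7690 RPM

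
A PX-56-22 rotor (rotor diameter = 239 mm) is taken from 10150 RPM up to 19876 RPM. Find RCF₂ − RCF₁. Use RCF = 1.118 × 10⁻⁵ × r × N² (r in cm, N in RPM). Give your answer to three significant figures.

≈ 39000 x g

r = 239 mm / 2 = 119.5 mm = 11.95 cm
RCF₁ = 1.118 × 10⁻⁵ × 11.95 × (10150)² = 1.118 × 10⁻⁵ × 11.95 × 103,022,500 ≈ 13,763.9 × g
RCF₂ = 1.118 × 10⁻⁵ × 11.95 × (19876)² = 1.118 × 10⁻⁵ × 11.95 × 395,055,376 ≈ 52,779.8 × g
Increase = 52,779.8 − 13,763.9 = 39,015.9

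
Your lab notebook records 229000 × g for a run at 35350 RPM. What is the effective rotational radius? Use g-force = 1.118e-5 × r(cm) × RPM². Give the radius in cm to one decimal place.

229000 = 1.118 × 10⁻⁵ × r × (35350)²
r = 229000 / (1.118 × 10⁻⁵ × 1,249,622,500) = 229000 / 13970.78 ≈ 16.391 cm

≈ 16.4 cm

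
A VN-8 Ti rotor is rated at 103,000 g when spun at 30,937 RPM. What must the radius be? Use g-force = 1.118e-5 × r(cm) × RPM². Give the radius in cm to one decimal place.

103000 = 1.118 × 10⁻⁵ × r × (30937)²
r = 103000 / (1.118 × 10⁻⁵ × 957,097,969) = 103000 / 10700.36 ≈ 9.626 cm

≈ 9.6 cm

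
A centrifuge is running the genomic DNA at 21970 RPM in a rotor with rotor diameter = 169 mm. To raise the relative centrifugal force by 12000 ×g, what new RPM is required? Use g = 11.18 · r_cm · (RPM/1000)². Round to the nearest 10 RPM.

r = 169 mm / 2 = 84.5 mm = 8.45 cm
Current RCF = 11.18 × 8.45 × (21.97)² = 11.18 × 8.45 × 482.6809 ≈ 45,599.3 × g
Target RCF = 45,599.3 + 12,000 = 57,599.3 × g
(N/1000)² = 57,599.3 / 94.471 = 609.7035
N = 1000 × √609.7035 ≈ 24,692.2

24690 RPM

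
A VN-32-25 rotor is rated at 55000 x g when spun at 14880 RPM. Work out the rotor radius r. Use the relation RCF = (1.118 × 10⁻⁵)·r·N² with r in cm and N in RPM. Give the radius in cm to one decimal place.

22.2 cm

55000 = 1.118 × 10⁻⁵ × r × (14880)²
r = 55000 / (1.118 × 10⁻⁵ × 221,414,400) = 55000 / 2475.413 ≈ 22.219 cm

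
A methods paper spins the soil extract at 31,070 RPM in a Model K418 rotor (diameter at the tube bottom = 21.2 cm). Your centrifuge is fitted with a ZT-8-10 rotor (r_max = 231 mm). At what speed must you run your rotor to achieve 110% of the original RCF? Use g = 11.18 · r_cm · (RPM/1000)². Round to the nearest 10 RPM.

Original rotor: r = 21.2 / 2 = 10.6 cm
RCF_original = 11.18 × 10.6 × (31.07)² = 11.18 × 10.6 × 965.3449 ≈ 114,401.1 × g
Target RCF = 1.1 × 114,401.1 ≈ 125,841.2 × g
Your rotor: r = 231 mm = 23.1 cm
125,841.2 = 11.18 × 23.1 × (N/1000)²
(N/1000)² = 125,841.2 / 258.258 = 487.2693
N = 1000 × √487.2693 ≈ 22,074.2

22070 RPM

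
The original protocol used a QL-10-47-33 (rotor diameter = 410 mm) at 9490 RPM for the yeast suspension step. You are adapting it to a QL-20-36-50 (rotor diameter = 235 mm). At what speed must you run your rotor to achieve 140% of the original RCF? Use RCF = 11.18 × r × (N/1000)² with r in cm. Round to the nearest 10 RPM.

≈ 14830 RPM

Original rotor: r = 410 mm / 2 = 205 mm = 20.5 cm
RCF_original = 11.18 × 20.5 × (9.49)² = 11.18 × 20.5 × 90.0601 ≈ 20,640.9 × g
Target RCF = 1.4 × 20,640.9 ≈ 28,897.3 × g
Your rotor: r = 235 mm / 2 = 117.5 mm = 11.75 cm
28,897.3 = 11.18 × 11.75 × (N/1000)²
(N/1000)² = 28,897.3 / 131.365 = 219.9772
N = 1000 × √219.9772 ≈ 14,831.6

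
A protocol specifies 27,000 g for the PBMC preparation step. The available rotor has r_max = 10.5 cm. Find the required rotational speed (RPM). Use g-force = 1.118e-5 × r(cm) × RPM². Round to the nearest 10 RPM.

15170 RPM

27,000 = 1.118 × 10⁻⁵ × 10.5 × N²
N² = 27,000 / (11.739 × 10⁻⁵) = 230,002,556
N ≈ √230,002,556 ≈ 15,165.8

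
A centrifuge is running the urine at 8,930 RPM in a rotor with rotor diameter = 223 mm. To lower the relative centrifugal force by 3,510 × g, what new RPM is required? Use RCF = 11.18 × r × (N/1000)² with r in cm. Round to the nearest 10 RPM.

r = 223 mm / 2 = 111.5 mm = 11.15 cm
Current RCF = 11.18 × 11.15 × (8.93)² = 11.18 × 11.15 × 79.7449 ≈ 9,940.8 × g
Target RCF = 9,940.8 − 3,510 = 6,430.8 × g
(N/1000)² = 6,430.8 / 124.657 = 51.58796
N = 1000 × √51.58796 ≈ 7,182.5

7180 RPM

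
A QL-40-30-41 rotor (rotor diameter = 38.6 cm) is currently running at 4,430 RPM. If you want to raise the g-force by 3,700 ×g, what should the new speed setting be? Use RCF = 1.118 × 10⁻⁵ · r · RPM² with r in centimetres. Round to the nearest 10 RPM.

N₂ ≈ 6060 RPM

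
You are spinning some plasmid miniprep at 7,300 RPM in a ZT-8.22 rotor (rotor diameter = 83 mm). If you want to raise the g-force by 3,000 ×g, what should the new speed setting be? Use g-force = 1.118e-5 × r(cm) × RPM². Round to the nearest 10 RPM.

r = 83 mm / 2 = 41.5 mm = 4.15 cm
Current RCF = 1.118 × 10⁻⁵ × 4.15 × (7300)² = 1.118 × 10⁻⁵ × 4.15 × 53,290,000 ≈ 2,472.5 × g
Target RCF = 2,472.5 + 3,000 = 5,472.5 × g
N² = 5,472.5 / (4.6397 × 10⁻⁵) = 117,949,436
N ≈ √117,949,436 ≈ 10,860.5

≈ 10860 RPM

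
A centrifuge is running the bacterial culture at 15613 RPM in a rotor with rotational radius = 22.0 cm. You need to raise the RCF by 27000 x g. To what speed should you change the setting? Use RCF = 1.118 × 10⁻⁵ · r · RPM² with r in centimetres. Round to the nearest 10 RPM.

≈ 18800 RPM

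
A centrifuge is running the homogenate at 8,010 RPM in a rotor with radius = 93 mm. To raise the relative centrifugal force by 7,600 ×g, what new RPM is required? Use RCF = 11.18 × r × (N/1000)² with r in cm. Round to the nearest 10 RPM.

N₂ ≈ 11720 RPM

r = 93 mm = 9.3 cm
Current RCF = 11.18 × 9.3 × (8.01)² = 11.18 × 9.3 × 64.1601 ≈ 6,671 × g
Target RCF = 6,671 + 7,600 = 14,271 × g
(N/1000)² = 14,271 / 103.974 = 137.2555
N = 1000 × √137.2555 ≈ 11,715.6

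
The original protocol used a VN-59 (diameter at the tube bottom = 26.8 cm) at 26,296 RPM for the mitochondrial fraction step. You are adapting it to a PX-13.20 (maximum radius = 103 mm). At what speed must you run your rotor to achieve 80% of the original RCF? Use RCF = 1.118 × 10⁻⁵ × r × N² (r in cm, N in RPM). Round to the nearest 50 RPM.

Original rotor: r = 26.8 / 2 = 13.4 cm
RCF = 1.118 × 10⁻⁵ × r × N²
RCF_original = 1.118 × 10⁻⁵ × 13.4 × (26296)² = 1.118 × 10⁻⁵ × 13.4 × 691,479,616 ≈ 103,591.9 × g
Target RCF = 0.8 × 103,591.9 ≈ 82,873.5 × g
Your rotor: r = 103 mm = 10.3 cm
82,873.5 = 1.118 × 10⁻⁵ × 10.3 × N²
N² = 82,873.5 / (11.5154 × 10⁻⁵) = 719,675,391
N ≈ √719,675,391 ≈ 26,826.8

26850 RPM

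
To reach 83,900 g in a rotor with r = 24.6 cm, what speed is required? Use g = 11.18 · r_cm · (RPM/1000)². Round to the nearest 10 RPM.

≈ 17470 RPM

83,900 = 11.18 × 24.6 × (N/1000)²
(N/1000)² = 83,900 / 275.028 = 305.0598
N = 1000 × √305.0598 ≈ 17,466.0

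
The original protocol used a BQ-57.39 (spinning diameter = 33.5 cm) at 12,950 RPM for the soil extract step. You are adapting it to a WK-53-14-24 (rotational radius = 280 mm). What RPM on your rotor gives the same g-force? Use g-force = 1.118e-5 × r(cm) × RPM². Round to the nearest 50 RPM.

Original rotor: r = 33.5 / 2 = 16.75 cm
RCF = 1.118 × 10⁻⁵ × r × N²
RCF_original = 1.118 × 10⁻⁵ × 16.75 × (12950)² = 1.118 × 10⁻⁵ × 16.75 × 167,702,500 ≈ 31,404.8 × g
Your rotor: r = 280 mm = 28.0 cm
31,404.8 = 1.118 × 10⁻⁵ × 28 × N²
N² = 31,404.8 / (31.304 × 10⁻⁵) = 100,322,004
N ≈ √100,322,004 ≈ 10,016.1

10000 RPM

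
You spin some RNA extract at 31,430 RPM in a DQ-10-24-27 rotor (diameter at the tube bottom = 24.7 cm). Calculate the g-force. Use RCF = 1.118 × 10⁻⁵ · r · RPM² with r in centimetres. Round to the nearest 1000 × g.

136000 × g

r = 24.7 / 2 = 12.35 cm
RCF = 1.118 × 10⁻⁵ × 12.35 × (31430)² = 1.118 × 10⁻⁵ × 12.35 × 987,844,900 ≈ 136,394.7 × g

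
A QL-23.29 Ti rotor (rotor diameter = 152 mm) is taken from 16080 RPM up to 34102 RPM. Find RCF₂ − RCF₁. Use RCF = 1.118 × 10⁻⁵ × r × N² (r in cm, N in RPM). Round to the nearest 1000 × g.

r = 152 mm / 2 = 76 mm = 7.6 cm
RCF₁ = 1.118 × 10⁻⁵ × 7.6 × (16080)² = 1.118 × 10⁻⁵ × 7.6 × 258,566,400 ≈ 21,969.9 × g
RCF₂ = 1.118 × 10⁻⁵ × 7.6 × (34102)² = 1.118 × 10⁻⁵ × 7.6 × 1,162,946,404 ≈ 98,813.2 × g
Increase = 98,813.2 − 21,969.9 = 76,843.3

≈ 77000 x g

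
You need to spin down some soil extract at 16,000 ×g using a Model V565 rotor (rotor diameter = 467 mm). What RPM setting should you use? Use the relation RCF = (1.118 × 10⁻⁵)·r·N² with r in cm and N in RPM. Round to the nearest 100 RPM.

N ≈ 7800 RPM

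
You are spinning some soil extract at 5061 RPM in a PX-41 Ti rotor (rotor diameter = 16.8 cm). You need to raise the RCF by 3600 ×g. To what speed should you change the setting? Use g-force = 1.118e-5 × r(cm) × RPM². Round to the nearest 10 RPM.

N₂ ≈ 8000 RPM

r = 16.8 / 2 = 8.4 cm
Current RCF = 1.118 × 10⁻⁵ × 8.4 × (5061)² = 1.118 × 10⁻⁵ × 8.4 × 25,613,721 ≈ 2,405.4 × g
Target RCF = 2,405.4 + 3,600 = 6,005.4 × g
N² = 6,005.4 / (9.3912 × 10⁻⁵) = 63,947,099
N ≈ √63,947,099 ≈ 7,996.7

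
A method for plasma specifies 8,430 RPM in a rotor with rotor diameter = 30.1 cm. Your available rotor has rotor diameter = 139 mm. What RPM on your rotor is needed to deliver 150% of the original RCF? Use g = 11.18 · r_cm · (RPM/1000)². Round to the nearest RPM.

≈ 15193 RPM

Original rotor: r = 30.1 / 2 = 15.05 cm
RCF_original = 11.18 × 15.05 × (8.43)² = 11.18 × 15.05 × 71.0649 ≈ 11,957.3 × g
Target RCF = 1.5 × 11,957.3 ≈ 17,935.9 × g
Your rotor: r = 139 mm / 2 = 69.5 mm = 6.95 cm
17,935.9 = 11.18 × 6.95 × (N/1000)²
(N/1000)² = 17,935.9 / 77.701 = 230.8323
N = 1000 × √230.8323 ≈ 15,193.2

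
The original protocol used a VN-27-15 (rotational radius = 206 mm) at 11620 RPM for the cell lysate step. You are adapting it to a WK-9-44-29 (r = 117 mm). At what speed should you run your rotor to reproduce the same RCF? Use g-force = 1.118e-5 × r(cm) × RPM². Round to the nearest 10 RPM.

15420 RPM

Original rotor: r = 206 mm = 20.6 cm
RCF_original = 1.118 × 10⁻⁵ × 20.6 × (11620)² = 1.118 × 10⁻⁵ × 20.6 × 135,024,400 ≈ 31,097.2 × g
Your rotor: r = 117 mm = 11.7 cm
31,097.2 = 1.118 × 10⁻⁵ × 11.7 × N²
N² = 31,097.2 / (13.0806 × 10⁻⁵) = 237,735,272
N ≈ √237,735,272 ≈ 15,418.7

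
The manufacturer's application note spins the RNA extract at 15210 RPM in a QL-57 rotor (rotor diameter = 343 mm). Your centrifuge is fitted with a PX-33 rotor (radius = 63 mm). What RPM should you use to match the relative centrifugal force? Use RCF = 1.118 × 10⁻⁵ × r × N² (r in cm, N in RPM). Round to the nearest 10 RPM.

25100 RPM

Original rotor: r = 343 mm / 2 = 171.5 mm = 17.15 cm
RCF = 1.118 × 10⁻⁵ × r × N²
RCF_original = 1.118 × 10⁻⁵ × 17.15 × (15210)² = 1.118 × 10⁻⁵ × 17.15 × 231,344,100 ≈ 44,357.2 × g
Your rotor: r = 63 mm = 6.3 cm
44,357.2 = 1.118 × 10⁻⁵ × 6.3 × N²
N² = 44,357.2 / (7.0434 × 10⁻⁵) = 629,769,713
N ≈ √629,769,713 ≈ 25,095.2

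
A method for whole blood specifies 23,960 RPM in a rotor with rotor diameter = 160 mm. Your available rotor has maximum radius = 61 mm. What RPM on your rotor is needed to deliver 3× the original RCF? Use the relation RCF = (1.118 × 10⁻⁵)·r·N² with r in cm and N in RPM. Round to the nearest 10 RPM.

Original rotor: r = 160 mm / 2 = 80 mm = 8 cm
RCF_original = 1.118 × 10⁻⁵ × 8 × (23960)² = 1.118 × 10⁻⁵ × 8 × 574,081,600 ≈ 51,345.9 × g
Target RCF = 3 × 51,345.9 ≈ 154,037.7 × g
Your rotor: r = 61 mm = 6.1 cm
154,037.7 = 1.118 × 10⁻⁵ × 6.1 × N²
N² = 154,037.7 / (6.8198 × 10⁻⁵) = 2,258,683,539
N ≈ √2,258,683,539 ≈ 47,525.6

≈ 47530 RPM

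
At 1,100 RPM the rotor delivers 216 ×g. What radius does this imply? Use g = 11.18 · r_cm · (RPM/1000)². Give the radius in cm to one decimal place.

≈ 16.0 cm

216 = 11.18 × r × (1.1)²
r = 216 / (11.18 × 1.21) = 216 / 13.5278 ≈ 15.967 cm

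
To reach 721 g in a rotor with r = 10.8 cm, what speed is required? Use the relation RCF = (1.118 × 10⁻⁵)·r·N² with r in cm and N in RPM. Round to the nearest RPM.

721 = 1.118 × 10⁻⁵ × 10.8 × N²
N² = 721 / (12.0744 × 10⁻⁵) = 5,971,311
N ≈ √5,971,311 ≈ 2,443.6

N ≈ 2444 RPM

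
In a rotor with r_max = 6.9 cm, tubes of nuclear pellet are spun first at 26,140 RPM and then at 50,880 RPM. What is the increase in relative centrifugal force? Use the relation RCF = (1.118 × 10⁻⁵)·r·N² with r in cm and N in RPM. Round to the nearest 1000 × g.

RCF₁ = 1.118 × 10⁻⁵ × 6.9 × (26140)² = 1.118 × 10⁻⁵ × 6.9 × 683,299,600 ≈ 52,711.1 × g
RCF₂ = 1.118 × 10⁻⁵ × 6.9 × (50880)² = 1.118 × 10⁻⁵ × 6.9 × 2,588,774,400 ≈ 199,703.2 × g
Increase = 199,703.2 − 52,711.1 = 146,992.1

≈ 147000 x g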